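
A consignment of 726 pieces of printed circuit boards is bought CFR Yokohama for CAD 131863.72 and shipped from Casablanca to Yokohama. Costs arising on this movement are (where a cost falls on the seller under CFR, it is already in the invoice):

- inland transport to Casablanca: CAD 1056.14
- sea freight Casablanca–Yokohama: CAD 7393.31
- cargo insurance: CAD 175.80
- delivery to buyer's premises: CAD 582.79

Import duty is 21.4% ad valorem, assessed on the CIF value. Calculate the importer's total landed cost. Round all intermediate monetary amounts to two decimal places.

Total landed cost: CAD 160878.77

CFR: the seller pays costs through ocean freight to the destination port, but not insurance.
Already in the invoice (seller's account under CFR): inland to port, freight — exclude.
CIF value = CFR price + insurance = 131863.72 + 175.80 = 132039.52
Import duty = 132039.52 × 21.4% = 28256.46
Buyer bears: insurance 175.80 + delivery 582.79 + duty 28256.46 = 29015.05
Landed cost = invoice 131863.72 + 29015.05 = 160878.77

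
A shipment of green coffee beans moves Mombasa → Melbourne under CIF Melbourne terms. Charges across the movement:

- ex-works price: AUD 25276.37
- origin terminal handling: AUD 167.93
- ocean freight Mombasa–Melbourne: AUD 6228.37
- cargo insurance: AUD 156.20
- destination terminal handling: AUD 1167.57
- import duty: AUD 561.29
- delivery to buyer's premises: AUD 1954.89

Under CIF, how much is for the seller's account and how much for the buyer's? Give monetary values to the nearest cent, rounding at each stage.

Seller: AUD 31828.87; buyer: AUD 3683.75

CIF: the seller pays costs through ocean freight and marine insurance to the destination port.
Seller's account: goods 25276.37 + origin terminal 167.93 + freight 6228.37 + insurance 156.20 = 31828.87
Buyer's account: destination terminal 1167.57 + duty 561.29 + delivery 1954.89 = 3683.75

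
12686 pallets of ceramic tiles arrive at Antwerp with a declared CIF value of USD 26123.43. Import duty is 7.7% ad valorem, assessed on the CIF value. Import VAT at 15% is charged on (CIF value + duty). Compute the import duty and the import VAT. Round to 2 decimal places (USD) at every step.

Import duty: USD 2011.50; import VAT: USD 4220.24

Import duty = 26123.43 × 7.7% = 2011.50
VAT base = CIF + duty = 26123.43 + 2011.50 = 28134.93
Import VAT = 28134.93 × 15% = 4220.24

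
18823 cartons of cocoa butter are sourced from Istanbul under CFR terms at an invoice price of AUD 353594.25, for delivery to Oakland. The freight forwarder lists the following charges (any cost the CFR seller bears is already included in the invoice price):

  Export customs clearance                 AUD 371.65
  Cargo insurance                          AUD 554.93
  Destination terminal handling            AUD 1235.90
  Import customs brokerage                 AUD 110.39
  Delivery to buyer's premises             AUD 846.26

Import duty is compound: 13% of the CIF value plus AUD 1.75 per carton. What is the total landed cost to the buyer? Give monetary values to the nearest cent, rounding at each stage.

Total landed cost: AUD 435321.37

CFR: the seller pays costs through ocean freight to the destination port, but not insurance.
Already in the invoice (seller's account under CFR): export clearance — exclude.
CIF value = CFR price + insurance = 353594.25 + 554.93 = 354149.18
Ad valorem component: 354149.18 × 13% = 46039.39
Specific component: 18823 × 1.75 = 32940.25
Import duty = 46039.39 + 32940.25 = 78979.64
Buyer bears: insurance 554.93 + destination terminal 1235.90 + brokerage 110.39 + delivery 846.26 + duty 78979.64 = 81727.12
Landed cost = invoice 353594.25 + 81727.12 = 435321.37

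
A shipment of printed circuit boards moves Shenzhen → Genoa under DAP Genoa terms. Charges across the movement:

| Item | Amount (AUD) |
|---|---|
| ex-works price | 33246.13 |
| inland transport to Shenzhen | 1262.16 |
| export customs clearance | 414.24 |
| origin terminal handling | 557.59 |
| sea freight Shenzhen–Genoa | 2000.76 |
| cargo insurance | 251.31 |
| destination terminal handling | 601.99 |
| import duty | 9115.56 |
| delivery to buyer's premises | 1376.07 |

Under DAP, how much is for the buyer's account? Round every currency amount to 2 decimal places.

Buyer's account: AUD 9115.56

DAP: the seller bears all costs to the named destination except import duty and clearance.
Seller's account: goods 33246.13 + inland to port 1262.16 + export clearance 414.24 + origin terminal 557.59 + freight 2000.76 + insurance 251.31 + destination terminal 601.99 + delivery 1376.07 = 39710.25
Buyer's account: duty 9115.56 = 9115.56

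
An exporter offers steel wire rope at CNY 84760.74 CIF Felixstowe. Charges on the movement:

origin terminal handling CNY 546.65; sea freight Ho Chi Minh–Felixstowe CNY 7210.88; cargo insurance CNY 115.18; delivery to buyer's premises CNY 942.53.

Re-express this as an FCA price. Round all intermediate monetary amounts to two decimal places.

Not relevant to the conversion: delivery — on the buyer under both terms; not part of either seller's price.
From CIF to FCA, the seller no longer bears: origin terminal, freight, insurance.
FCA price = 84760.74 − 546.65 − 7210.88 − 115.18 = 76888.03

FCA price: CNY 76888.03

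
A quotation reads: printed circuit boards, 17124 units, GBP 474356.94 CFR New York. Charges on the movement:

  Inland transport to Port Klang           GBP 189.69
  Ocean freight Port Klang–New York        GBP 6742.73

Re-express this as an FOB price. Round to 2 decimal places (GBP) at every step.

FOB price: GBP 467614.21

Not relevant to the conversion: inland to port — on the seller under both CFR and FOB; already in the CFR price and stays in the FOB price.
From CFR to FOB, the seller no longer bears: freight.
FOB price = 474356.94 − 6742.73 = 467614.21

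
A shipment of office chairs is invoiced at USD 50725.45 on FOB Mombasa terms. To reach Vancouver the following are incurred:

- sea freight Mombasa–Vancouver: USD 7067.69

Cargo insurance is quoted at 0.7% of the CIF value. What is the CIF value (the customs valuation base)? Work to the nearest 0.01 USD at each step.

CIF value: USD 58200.54

Let C be the CIF value. C = FOB price + freight + 0.7% × C
C − 0.7% × C = 50725.45 + 7067.69
0.993 × C = 57793.14
C = 57793.14 / 0.993 = 58200.54
Insurance premium = 0.7% × 58200.54 = 407.40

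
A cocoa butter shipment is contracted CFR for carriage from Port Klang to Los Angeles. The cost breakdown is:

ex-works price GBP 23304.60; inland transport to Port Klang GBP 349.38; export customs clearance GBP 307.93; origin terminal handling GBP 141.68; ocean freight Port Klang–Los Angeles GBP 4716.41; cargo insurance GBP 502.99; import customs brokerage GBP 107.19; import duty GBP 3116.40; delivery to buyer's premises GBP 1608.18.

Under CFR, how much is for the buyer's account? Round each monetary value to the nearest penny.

CFR: the seller pays costs through ocean freight to the destination port, but not insurance.
Seller's account: goods 23304.60 + inland to port 349.38 + export clearance 307.93 + origin terminal 141.68 + freight 4716.41 = 28820.00
Buyer's account: insurance 502.99 + brokerage 107.19 + duty 3116.40 + delivery 1608.18 = 5334.76

Buyer's account: GBP 5334.76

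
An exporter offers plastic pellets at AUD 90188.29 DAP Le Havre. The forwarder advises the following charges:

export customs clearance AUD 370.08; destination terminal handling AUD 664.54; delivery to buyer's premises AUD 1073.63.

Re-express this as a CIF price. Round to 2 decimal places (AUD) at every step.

Not relevant to the conversion: export clearance — on the seller under both DAP and CIF; already in the DAP price and stays in the CIF price.
From DAP to CIF, the seller no longer bears: destination terminal, delivery.
CIF price = 90188.29 − 664.54 − 1073.63 = 88450.12

CIF price: AUD 88450.12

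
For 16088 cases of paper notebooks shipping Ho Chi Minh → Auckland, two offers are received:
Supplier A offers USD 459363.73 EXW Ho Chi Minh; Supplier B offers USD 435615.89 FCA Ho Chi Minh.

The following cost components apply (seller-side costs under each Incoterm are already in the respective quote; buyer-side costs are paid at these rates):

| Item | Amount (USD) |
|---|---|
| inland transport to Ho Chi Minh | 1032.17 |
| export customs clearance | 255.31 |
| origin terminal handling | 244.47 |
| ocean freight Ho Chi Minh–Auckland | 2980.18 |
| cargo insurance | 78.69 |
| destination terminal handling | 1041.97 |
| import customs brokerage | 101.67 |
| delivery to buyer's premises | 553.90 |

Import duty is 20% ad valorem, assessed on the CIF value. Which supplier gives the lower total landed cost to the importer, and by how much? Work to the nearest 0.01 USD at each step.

Supplier B is cheaper by USD 30042.38

Supplier A (EXW):
CIF value = EXW price + inland to port + export clearance + origin terminal + freight + insurance = 459363.73 + 1032.17 + 255.31 + 244.47 + 2980.18 + 78.69 = 463954.55
Import duty = 463954.55 × 20% = 92790.91
Buyer bears (A): 1032.17 + 255.31 + 244.47 + 2980.18 + 78.69 + 1041.97 + 101.67 + 553.90 = 6288.36
Landed cost (A) = invoice 459363.73 + 6288.36 + duty 92790.91 = 558443.00
Supplier B (FCA):
CIF value = FCA price + origin terminal + freight + insurance = 435615.89 + 244.47 + 2980.18 + 78.69 = 438919.23
Import duty = 438919.23 × 20% = 87783.85
Buyer bears (B): 244.47 + 2980.18 + 78.69 + 1041.97 + 101.67 + 553.90 = 5000.88
Landed cost (B) = invoice 435615.89 + 5000.88 + duty 87783.85 = 528400.62
Difference = |558443.00 − 528400.62| = 30042.38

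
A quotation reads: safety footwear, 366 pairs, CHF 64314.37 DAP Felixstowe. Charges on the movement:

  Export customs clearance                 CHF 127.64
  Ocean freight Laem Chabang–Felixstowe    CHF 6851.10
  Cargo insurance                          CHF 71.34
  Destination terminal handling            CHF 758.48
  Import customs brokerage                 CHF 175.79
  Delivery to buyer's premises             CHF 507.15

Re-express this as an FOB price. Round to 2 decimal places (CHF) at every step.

Not relevant to the conversion: export clearance — on the seller under both DAP and FOB; already in the DAP price and stays in the FOB price. brokerage — on the buyer under both terms; not part of either seller's price.
From DAP to FOB, the seller no longer bears: freight, insurance, destination terminal, delivery.
FOB price = 64314.37 − 6851.10 − 71.34 − 758.48 − 507.15 = 56126.30

FOB price: CHF 56126.30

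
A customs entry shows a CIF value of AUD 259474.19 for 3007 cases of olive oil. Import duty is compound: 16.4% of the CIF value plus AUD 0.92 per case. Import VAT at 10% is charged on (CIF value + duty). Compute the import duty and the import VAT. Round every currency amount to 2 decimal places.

Ad valorem component: 259474.19 × 16.4% = 42553.77
Specific component: 3007 × 0.92 = 2766.44
Import duty = 42553.77 + 2766.44 = 45320.21
VAT base = CIF + duty = 259474.19 + 45320.21 = 304794.40
Import VAT = 304794.40 × 10% = 30479.44

Import duty: AUD 45320.21; import VAT: AUD 30479.44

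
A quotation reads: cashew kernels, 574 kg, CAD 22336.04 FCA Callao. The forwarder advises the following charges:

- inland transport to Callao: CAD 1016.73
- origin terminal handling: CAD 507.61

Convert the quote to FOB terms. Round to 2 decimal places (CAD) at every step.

Not relevant to the conversion: inland to port — on the seller under both FCA and FOB; already in the FCA price and stays in the FOB price.
From FCA to FOB, the seller additionally bears: origin terminal.
FOB price = 22336.04 + 507.61 = 22843.65

FOB price: CAD 22843.65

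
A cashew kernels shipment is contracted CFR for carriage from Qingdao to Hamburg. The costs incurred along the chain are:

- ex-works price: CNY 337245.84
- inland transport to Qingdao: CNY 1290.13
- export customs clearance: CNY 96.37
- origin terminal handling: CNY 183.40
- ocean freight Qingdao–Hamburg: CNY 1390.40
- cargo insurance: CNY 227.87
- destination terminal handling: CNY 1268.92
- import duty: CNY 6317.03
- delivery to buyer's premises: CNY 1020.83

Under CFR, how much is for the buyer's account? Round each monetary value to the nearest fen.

Buyer's account: CNY 8834.65

CFR: the seller pays costs through ocean freight to the destination port, but not insurance.
Seller's account: goods 337245.84 + inland to port 1290.13 + export clearance 96.37 + origin terminal 183.40 + freight 1390.40 = 340206.14
Buyer's account: insurance 227.87 + destination terminal 1268.92 + duty 6317.03 + delivery 1020.83 = 8834.65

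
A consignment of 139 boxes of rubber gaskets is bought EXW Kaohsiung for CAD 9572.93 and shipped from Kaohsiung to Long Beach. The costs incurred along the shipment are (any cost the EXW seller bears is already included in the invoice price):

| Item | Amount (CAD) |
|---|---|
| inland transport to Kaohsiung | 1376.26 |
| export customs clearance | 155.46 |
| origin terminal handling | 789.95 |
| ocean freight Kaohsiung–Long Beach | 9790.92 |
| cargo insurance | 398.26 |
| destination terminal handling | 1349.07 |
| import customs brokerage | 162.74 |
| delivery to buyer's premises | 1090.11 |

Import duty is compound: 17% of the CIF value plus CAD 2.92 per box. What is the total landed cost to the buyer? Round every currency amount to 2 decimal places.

Total landed cost: CAD 28845.82

EXW: the seller makes goods available at their premises; the buyer bears all onward costs.
CIF value = EXW price + inland to port + export clearance + origin terminal + freight + insurance = 9572.93 + 1376.26 + 155.46 + 789.95 + 9790.92 + 398.26 = 22083.78
Ad valorem component: 22083.78 × 17% = 3754.24
Specific component: 139 × 2.92 = 405.88
Import duty = 3754.24 + 405.88 = 4160.12
Buyer bears: inland to port 1376.26 + export clearance 155.46 + origin terminal 789.95 + freight 9790.92 + insurance 398.26 + destination terminal 1349.07 + brokerage 162.74 + delivery 1090.11 + duty 4160.12 = 19272.89
Landed cost = invoice 9572.93 + 19272.89 = 28845.82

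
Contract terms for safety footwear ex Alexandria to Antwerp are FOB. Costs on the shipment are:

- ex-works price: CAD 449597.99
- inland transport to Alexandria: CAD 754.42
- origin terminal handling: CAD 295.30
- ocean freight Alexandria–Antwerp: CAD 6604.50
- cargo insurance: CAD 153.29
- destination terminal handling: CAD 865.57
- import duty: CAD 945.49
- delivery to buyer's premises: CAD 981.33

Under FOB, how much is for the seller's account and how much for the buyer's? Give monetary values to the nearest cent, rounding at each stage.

FOB: the seller bears costs until goods are on board at the origin port; the buyer bears freight, insurance and all costs thereafter.
Seller's account: goods 449597.99 + inland to port 754.42 + origin terminal 295.30 = 450647.71
Buyer's account: freight 6604.50 + insurance 153.29 + destination terminal 865.57 + duty 945.49 + delivery 981.33 = 9550.18

Seller: CAD 450647.71; buyer: CAD 9550.18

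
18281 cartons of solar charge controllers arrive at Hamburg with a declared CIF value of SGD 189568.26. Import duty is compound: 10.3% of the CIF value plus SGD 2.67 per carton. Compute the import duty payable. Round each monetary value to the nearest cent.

Import duty: SGD 68335.80

Ad valorem component: 189568.26 × 10.3% = 19525.53
Specific component: 18281 × 2.67 = 48810.27
Import duty = 19525.53 + 48810.27 = 68335.80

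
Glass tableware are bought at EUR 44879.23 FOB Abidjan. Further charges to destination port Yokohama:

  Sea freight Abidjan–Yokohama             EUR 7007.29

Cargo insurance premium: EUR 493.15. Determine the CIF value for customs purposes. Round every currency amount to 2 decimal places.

CIF value: EUR 52379.67

CIF = FOB price + freight + insurance
CIF = 44879.23 + 7007.29 + 493.15 = 52379.67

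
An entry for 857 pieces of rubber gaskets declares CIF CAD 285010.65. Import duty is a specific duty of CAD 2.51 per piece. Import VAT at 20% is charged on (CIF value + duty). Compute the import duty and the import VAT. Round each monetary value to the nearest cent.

Import duty = 857 × 2.51 = 2151.07
VAT base = CIF + duty = 285010.65 + 2151.07 = 287161.72
Import VAT = 287161.72 × 20% = 57432.34

Import duty: CAD 2151.07; import VAT: CAD 57432.34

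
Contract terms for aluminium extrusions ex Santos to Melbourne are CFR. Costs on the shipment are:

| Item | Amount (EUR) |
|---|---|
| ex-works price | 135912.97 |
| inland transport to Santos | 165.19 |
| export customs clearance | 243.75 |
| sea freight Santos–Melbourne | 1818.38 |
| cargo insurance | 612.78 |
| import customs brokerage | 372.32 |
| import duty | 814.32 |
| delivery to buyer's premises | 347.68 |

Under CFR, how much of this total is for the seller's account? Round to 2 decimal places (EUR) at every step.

Seller's account: EUR 138140.29

CFR: the seller pays costs through ocean freight to the destination port, but not insurance.
Seller's account: goods 135912.97 + inland to port 165.19 + export clearance 243.75 + freight 1818.38 = 138140.29
Buyer's account: insurance 612.78 + brokerage 372.32 + duty 814.32 + delivery 347.68 = 2147.10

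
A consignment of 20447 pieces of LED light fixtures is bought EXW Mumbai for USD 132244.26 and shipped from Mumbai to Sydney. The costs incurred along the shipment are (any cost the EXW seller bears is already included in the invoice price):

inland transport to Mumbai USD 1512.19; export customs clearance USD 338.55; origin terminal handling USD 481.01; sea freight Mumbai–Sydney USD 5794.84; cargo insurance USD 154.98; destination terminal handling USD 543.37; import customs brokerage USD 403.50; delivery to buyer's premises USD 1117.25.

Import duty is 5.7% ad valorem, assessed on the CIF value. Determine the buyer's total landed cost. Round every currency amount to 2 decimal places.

EXW: the seller makes goods available at their premises; the buyer bears all onward costs.
CIF value = EXW price + inland to port + export clearance + origin terminal + freight + insurance = 132244.26 + 1512.19 + 338.55 + 481.01 + 5794.84 + 154.98 = 140525.83
Import duty = 140525.83 × 5.7% = 8009.97
Buyer bears: inland to port 1512.19 + export clearance 338.55 + origin terminal 481.01 + freight 5794.84 + insurance 154.98 + destination terminal 543.37 + brokerage 403.50 + delivery 1117.25 + duty 8009.97 = 18355.66
Landed cost = invoice 132244.26 + 18355.66 = 150599.92

Total landed cost: USD 150599.92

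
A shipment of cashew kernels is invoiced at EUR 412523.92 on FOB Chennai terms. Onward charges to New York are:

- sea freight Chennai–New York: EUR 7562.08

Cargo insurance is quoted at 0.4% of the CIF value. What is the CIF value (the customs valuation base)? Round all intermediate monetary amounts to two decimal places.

Let C be the CIF value. C = FOB price + freight + 0.4% × C
C − 0.4% × C = 412523.92 + 7562.08
0.996 × C = 420086.00
C = 420086.00 / 0.996 = 421773.09
Insurance premium = 0.4% × 421773.09 = 1687.09

CIF value: EUR 421773.09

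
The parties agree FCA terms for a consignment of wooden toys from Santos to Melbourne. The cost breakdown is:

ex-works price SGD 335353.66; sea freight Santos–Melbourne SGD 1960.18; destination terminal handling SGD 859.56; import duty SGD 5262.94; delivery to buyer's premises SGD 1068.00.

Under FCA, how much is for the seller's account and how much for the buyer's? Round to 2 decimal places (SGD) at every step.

FCA: the seller delivers export-cleared goods to the carrier; the buyer bears costs from that point.
Seller's account: goods 335353.66 = 335353.66
Buyer's account: freight 1960.18 + destination terminal 859.56 + duty 5262.94 + delivery 1068.00 = 9150.68

Seller: SGD 335353.66; buyer: SGD 9150.68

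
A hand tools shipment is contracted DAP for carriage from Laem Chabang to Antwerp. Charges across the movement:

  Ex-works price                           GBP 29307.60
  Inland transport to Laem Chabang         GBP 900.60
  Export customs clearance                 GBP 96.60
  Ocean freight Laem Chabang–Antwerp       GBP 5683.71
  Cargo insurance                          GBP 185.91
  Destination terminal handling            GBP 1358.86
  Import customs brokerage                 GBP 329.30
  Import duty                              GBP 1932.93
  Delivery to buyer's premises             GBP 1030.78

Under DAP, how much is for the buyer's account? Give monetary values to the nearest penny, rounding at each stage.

Buyer's account: GBP 2262.23

DAP: the seller bears all costs to the named destination except import duty and clearance.
Seller's account: goods 29307.60 + inland to port 900.60 + export clearance 96.60 + freight 5683.71 + insurance 185.91 + destination terminal 1358.86 + delivery 1030.78 = 38564.06
Buyer's account: brokerage 329.30 + duty 1932.93 = 2262.23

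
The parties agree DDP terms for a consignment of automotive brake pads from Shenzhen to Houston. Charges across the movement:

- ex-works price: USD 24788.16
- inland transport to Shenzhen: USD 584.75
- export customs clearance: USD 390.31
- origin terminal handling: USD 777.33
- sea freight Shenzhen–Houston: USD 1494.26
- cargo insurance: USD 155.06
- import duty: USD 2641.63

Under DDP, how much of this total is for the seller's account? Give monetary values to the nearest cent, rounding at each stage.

DDP: the seller bears all costs including import duty.
Seller's account: goods 24788.16 + inland to port 584.75 + export clearance 390.31 + origin terminal 777.33 + freight 1494.26 + insurance 155.06 + duty 2641.63 = 30831.50
Buyer's account: 0.00

Seller's account: USD 30831.50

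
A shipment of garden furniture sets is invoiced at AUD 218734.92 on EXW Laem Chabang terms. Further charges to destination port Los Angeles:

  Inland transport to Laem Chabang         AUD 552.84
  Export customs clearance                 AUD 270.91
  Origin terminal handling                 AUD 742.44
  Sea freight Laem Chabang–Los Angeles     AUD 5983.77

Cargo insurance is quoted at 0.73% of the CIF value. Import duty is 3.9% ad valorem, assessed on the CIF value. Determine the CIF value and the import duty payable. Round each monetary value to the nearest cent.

Let C be the CIF value. C = EXW price + pre-shipment costs + freight + 0.73% × C
C − 0.73% × C = 218734.92 + 552.84 + 270.91 + 742.44 + 5983.77
0.9927 × C = 226284.88
C = 226284.88 / 0.9927 = 227948.91
Insurance premium = 0.73% × 227948.91 = 1664.03
Import duty = 227948.91 × 3.9% = 8890.01

CIF value: AUD 227948.91; import duty: AUD 8890.01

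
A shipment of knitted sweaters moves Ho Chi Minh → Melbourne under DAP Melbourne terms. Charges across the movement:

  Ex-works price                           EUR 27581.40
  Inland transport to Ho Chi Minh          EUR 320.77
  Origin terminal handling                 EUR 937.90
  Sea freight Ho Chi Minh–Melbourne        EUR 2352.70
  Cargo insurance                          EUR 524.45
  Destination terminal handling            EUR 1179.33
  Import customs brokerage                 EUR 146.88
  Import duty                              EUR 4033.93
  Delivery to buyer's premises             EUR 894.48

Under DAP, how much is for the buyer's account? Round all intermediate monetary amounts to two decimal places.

Buyer's account: EUR 4180.81

DAP: the seller bears all costs to the named destination except import duty and clearance.
Seller's account: goods 27581.40 + inland to port 320.77 + origin terminal 937.90 + freight 2352.70 + insurance 524.45 + destination terminal 1179.33 + delivery 894.48 = 33791.03
Buyer's account: brokerage 146.88 + duty 4033.93 = 4180.81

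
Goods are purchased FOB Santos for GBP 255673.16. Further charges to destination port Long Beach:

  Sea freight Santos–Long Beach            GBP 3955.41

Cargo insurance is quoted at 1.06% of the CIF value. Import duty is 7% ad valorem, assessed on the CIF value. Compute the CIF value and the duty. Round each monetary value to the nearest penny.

Let C be the CIF value. C = FOB price + freight + 1.06% × C
C − 1.06% × C = 255673.16 + 3955.41
0.9894 × C = 259628.57
C = 259628.57 / 0.9894 = 262410.12
Insurance premium = 1.06% × 262410.12 = 2781.55
Import duty = 262410.12 × 7% = 18368.71

CIF value: GBP 262410.12; import duty: GBP 18368.71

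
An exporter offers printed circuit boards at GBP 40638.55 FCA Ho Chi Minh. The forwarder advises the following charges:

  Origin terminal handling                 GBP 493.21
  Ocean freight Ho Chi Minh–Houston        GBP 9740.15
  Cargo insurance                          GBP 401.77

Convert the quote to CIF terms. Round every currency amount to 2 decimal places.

CIF price: GBP 51273.68

From FCA to CIF, the seller additionally bears: origin terminal, freight, insurance.
CIF price = 40638.55 + 493.21 + 9740.15 + 401.77 = 51273.68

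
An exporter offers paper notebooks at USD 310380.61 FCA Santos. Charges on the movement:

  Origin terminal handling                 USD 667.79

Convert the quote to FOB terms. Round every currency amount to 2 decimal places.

From FCA to FOB, the seller additionally bears: origin terminal.
FOB price = 310380.61 + 667.79 = 311048.40

FOB price: USD 311048.40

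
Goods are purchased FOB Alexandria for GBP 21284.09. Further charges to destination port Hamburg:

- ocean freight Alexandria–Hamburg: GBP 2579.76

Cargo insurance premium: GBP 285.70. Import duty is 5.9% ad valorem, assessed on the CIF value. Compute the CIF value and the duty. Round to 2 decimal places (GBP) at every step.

CIF value: GBP 24149.55; import duty: GBP 1424.82

CIF = FOB price + freight + insurance
CIF = 21284.09 + 2579.76 + 285.70 = 24149.55
Import duty = 24149.55 × 5.9% = 1424.82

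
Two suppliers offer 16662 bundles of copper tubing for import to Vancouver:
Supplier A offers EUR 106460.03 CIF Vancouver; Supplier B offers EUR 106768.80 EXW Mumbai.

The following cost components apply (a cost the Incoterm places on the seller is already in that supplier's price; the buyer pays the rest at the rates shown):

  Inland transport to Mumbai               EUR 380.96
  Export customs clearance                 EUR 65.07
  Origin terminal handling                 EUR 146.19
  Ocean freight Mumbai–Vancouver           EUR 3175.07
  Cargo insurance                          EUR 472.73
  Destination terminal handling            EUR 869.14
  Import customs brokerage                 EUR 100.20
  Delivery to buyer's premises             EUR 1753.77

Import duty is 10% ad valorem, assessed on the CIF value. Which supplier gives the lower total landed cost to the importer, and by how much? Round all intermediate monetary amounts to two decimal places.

Supplier A (CIF):
The CIF price already equals the CIF value: 106460.03
Import duty = 106460.03 × 10% = 10646.00
Buyer bears (A): 869.14 + 100.20 + 1753.77 = 2723.11
Landed cost (A) = invoice 106460.03 + 2723.11 + duty 10646.00 = 119829.14
Supplier B (EXW):
CIF value = EXW price + inland to port + export clearance + origin terminal + freight + insurance = 106768.80 + 380.96 + 65.07 + 146.19 + 3175.07 + 472.73 = 111008.82
Import duty = 111008.82 × 10% = 11100.88
Buyer bears (B): 380.96 + 65.07 + 146.19 + 3175.07 + 472.73 + 869.14 + 100.20 + 1753.77 = 6963.13
Landed cost (B) = invoice 106768.80 + 6963.13 + duty 11100.88 = 124832.81
Difference = |119829.14 − 124832.81| = 5003.67

Supplier A is cheaper by EUR 5003.67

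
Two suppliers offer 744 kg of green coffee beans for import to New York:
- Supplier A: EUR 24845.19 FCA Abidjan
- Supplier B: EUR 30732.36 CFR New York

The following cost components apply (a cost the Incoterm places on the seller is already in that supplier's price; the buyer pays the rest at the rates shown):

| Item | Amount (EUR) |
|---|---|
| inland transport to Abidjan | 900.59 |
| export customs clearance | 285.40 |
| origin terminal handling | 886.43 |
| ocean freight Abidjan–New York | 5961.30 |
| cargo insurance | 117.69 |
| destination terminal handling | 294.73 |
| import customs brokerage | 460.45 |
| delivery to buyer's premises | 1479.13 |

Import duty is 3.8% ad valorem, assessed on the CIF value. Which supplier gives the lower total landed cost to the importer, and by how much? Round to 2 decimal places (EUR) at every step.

Supplier A (FCA):
CIF value = FCA price + origin terminal + freight + insurance = 24845.19 + 886.43 + 5961.30 + 117.69 = 31810.61
Import duty = 31810.61 × 3.8% = 1208.80
Buyer bears (A): 886.43 + 5961.30 + 117.69 + 294.73 + 460.45 + 1479.13 = 9199.73
Landed cost (A) = invoice 24845.19 + 9199.73 + duty 1208.80 = 35253.72
Supplier B (CFR):
CIF value = CFR price + insurance = 30732.36 + 117.69 = 30850.05
Import duty = 30850.05 × 3.8% = 1172.30
Buyer bears (B): 117.69 + 294.73 + 460.45 + 1479.13 = 2352.00
Landed cost (B) = invoice 30732.36 + 2352.00 + duty 1172.30 = 34256.66
Difference = |35253.72 − 34256.66| = 997.06

Supplier B is cheaper by EUR 997.06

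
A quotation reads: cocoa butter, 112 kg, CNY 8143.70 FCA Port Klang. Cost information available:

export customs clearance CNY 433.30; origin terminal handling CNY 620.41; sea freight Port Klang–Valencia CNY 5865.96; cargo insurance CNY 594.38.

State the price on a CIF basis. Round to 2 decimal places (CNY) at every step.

CIF price: CNY 15224.45

Not relevant to the conversion: export clearance — on the seller under both FCA and CIF; already in the FCA price and stays in the CIF price.
From FCA to CIF, the seller additionally bears: origin terminal, freight, insurance.
CIF price = 8143.70 + 620.41 + 5865.96 + 594.38 = 15224.45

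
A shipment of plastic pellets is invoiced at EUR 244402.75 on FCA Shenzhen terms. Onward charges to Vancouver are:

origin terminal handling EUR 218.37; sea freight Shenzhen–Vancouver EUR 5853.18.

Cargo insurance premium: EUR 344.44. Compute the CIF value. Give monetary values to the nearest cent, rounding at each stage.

CIF value: EUR 250818.74

CIF = FCA price + pre-shipment costs + freight + insurance
CIF = 244402.75 + 218.37 + 5853.18 + 344.44 = 250818.74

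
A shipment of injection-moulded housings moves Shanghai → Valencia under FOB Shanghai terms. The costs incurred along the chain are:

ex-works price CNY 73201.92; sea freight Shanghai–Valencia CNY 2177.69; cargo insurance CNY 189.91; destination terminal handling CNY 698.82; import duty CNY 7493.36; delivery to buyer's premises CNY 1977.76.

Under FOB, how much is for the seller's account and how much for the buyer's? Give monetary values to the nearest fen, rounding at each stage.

FOB: the seller bears costs until goods are on board at the origin port; the buyer bears freight, insurance and all costs thereafter.
Seller's account: goods 73201.92 = 73201.92
Buyer's account: freight 2177.69 + insurance 189.91 + destination terminal 698.82 + duty 7493.36 + delivery 1977.76 = 12537.54

Seller: CNY 73201.92; buyer: CNY 12537.54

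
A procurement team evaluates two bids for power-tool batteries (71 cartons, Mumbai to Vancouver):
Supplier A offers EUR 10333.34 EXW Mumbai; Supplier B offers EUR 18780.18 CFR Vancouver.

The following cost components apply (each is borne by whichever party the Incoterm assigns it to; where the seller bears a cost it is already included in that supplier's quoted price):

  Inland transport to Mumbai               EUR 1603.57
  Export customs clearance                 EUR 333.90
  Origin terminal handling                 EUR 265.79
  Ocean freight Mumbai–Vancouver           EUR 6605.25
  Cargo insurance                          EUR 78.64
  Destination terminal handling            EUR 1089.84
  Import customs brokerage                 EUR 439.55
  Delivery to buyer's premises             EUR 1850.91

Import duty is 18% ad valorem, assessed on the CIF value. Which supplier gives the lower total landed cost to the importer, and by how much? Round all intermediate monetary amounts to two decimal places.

Supplier A (EXW):
CIF value = EXW price + inland to port + export clearance + origin terminal + freight + insurance = 10333.34 + 1603.57 + 333.90 + 265.79 + 6605.25 + 78.64 = 19220.49
Import duty = 19220.49 × 18% = 3459.69
Buyer bears (A): 1603.57 + 333.90 + 265.79 + 6605.25 + 78.64 + 1089.84 + 439.55 + 1850.91 = 12267.45
Landed cost (A) = invoice 10333.34 + 12267.45 + duty 3459.69 = 26060.48
Supplier B (CFR):
CIF value = CFR price + insurance = 18780.18 + 78.64 = 18858.82
Import duty = 18858.82 × 18% = 3394.59
Buyer bears (B): 78.64 + 1089.84 + 439.55 + 1850.91 = 3458.94
Landed cost (B) = invoice 18780.18 + 3458.94 + duty 3394.59 = 25633.71
Difference = |26060.48 − 25633.71| = 426.77

Supplier B is cheaper by EUR 426.77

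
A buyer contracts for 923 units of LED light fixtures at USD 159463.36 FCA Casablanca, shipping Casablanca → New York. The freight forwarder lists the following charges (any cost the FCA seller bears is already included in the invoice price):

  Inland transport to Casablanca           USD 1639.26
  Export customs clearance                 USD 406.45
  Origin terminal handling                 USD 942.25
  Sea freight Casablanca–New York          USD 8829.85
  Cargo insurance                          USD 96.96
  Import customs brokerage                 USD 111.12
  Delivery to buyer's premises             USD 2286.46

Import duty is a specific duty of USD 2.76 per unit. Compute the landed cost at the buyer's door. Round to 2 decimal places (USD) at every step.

Total landed cost: USD 174277.48

FCA: the seller delivers export-cleared goods to the carrier; the buyer bears costs from that point.
Already in the invoice (seller's account under FCA): inland to port, export clearance — exclude.
CIF value = FCA price + origin terminal + freight + insurance = 159463.36 + 942.25 + 8829.85 + 96.96 = 169332.42
Import duty = 923 × 2.76 = 2547.48
Buyer bears: origin terminal 942.25 + freight 8829.85 + insurance 96.96 + brokerage 111.12 + delivery 2286.46 + duty 2547.48 = 14814.12
Landed cost = invoice 159463.36 + 14814.12 = 174277.48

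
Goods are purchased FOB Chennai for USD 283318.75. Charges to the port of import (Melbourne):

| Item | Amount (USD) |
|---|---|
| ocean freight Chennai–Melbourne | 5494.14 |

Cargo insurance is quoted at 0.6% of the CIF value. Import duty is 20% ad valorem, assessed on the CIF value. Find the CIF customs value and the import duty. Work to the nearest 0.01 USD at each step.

Let C be the CIF value. C = FOB price + freight + 0.6% × C
C − 0.6% × C = 283318.75 + 5494.14
0.994 × C = 288812.89
C = 288812.89 / 0.994 = 290556.23
Insurance premium = 0.6% × 290556.23 = 1743.34
Import duty = 290556.23 × 20% = 58111.25

CIF value: USD 290556.23; import duty: USD 58111.25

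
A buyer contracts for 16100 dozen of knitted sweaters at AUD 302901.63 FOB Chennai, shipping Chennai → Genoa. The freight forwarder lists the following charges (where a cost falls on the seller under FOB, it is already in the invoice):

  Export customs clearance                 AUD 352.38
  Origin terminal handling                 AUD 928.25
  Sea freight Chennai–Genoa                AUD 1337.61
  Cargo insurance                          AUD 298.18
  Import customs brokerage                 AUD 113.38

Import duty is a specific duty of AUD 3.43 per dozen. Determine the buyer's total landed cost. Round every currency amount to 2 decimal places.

Total landed cost: AUD 359873.80

FOB: the seller bears costs until goods are on board at the origin port; the buyer bears freight, insurance and all costs thereafter.
Already in the invoice (seller's account under FOB): export clearance, origin terminal — exclude.
CIF value = FOB price + freight + insurance = 302901.63 + 1337.61 + 298.18 = 304537.42
Import duty = 16100 × 3.43 = 55223.00
Buyer bears: freight 1337.61 + insurance 298.18 + brokerage 113.38 + duty 55223.00 = 56972.17
Landed cost = invoice 302901.63 + 56972.17 = 359873.80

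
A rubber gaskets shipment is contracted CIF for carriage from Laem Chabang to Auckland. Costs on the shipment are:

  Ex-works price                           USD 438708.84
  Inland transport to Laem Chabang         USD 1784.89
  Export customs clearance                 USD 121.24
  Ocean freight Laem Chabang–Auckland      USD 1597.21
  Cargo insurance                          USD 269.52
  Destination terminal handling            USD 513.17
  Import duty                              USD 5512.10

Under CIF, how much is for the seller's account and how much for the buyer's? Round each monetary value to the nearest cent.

Seller: USD 442481.70; buyer: USD 6025.27

CIF: the seller pays costs through ocean freight and marine insurance to the destination port.
Seller's account: goods 438708.84 + inland to port 1784.89 + export clearance 121.24 + freight 1597.21 + insurance 269.52 = 442481.70
Buyer's account: destination terminal 513.17 + duty 5512.10 = 6025.27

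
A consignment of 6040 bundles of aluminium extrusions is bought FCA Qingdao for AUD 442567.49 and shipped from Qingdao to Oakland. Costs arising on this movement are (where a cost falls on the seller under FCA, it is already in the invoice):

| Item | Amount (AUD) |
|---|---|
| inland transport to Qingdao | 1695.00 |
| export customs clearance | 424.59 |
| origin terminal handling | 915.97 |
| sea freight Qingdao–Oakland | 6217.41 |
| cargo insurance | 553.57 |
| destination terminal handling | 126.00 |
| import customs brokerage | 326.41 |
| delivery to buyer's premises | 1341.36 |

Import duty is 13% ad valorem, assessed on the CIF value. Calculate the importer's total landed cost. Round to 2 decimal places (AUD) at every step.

Total landed cost: AUD 510581.29

FCA: the seller delivers export-cleared goods to the carrier; the buyer bears costs from that point.
Already in the invoice (seller's account under FCA): inland to port, export clearance — exclude.
CIF value = FCA price + origin terminal + freight + insurance = 442567.49 + 915.97 + 6217.41 + 553.57 = 450254.44
Import duty = 450254.44 × 13% = 58533.08
Buyer bears: origin terminal 915.97 + freight 6217.41 + insurance 553.57 + destination terminal 126.00 + brokerage 326.41 + delivery 1341.36 + duty 58533.08 = 68013.80
Landed cost = invoice 442567.49 + 68013.80 = 510581.29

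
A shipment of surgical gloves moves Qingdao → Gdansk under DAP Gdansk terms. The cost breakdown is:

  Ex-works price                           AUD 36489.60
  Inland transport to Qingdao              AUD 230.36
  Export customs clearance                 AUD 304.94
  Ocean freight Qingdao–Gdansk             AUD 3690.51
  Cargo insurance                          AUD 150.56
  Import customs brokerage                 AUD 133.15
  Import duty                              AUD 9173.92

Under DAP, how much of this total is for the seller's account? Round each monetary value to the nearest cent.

DAP: the seller bears all costs to the named destination except import duty and clearance.
Seller's account: goods 36489.60 + inland to port 230.36 + export clearance 304.94 + freight 3690.51 + insurance 150.56 = 40865.97
Buyer's account: brokerage 133.15 + duty 9173.92 = 9307.07

Seller's account: AUD 40865.97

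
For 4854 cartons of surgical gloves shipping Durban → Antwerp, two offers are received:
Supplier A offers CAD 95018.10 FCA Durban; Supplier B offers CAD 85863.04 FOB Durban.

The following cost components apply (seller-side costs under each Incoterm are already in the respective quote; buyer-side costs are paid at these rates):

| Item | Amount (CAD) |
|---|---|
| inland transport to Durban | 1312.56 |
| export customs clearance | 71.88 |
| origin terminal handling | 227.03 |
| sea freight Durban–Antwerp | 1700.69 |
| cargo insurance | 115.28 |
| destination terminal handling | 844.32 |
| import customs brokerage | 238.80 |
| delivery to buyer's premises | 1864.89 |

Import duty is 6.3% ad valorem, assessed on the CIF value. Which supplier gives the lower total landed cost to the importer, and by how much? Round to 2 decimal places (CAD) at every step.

Supplier B is cheaper by CAD 9973.16

Supplier A (FCA):
CIF value = FCA price + origin terminal + freight + insurance = 95018.10 + 227.03 + 1700.69 + 115.28 = 97061.10
Import duty = 97061.10 × 6.3% = 6114.85
Buyer bears (A): 227.03 + 1700.69 + 115.28 + 844.32 + 238.80 + 1864.89 = 4991.01
Landed cost (A) = invoice 95018.10 + 4991.01 + duty 6114.85 = 106123.96
Supplier B (FOB):
CIF value = FOB price + freight + insurance = 85863.04 + 1700.69 + 115.28 = 87679.01
Import duty = 87679.01 × 6.3% = 5523.78
Buyer bears (B): 1700.69 + 115.28 + 844.32 + 238.80 + 1864.89 = 4763.98
Landed cost (B) = invoice 85863.04 + 4763.98 + duty 5523.78 = 96150.80
Difference = |106123.96 − 96150.80| = 9973.16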